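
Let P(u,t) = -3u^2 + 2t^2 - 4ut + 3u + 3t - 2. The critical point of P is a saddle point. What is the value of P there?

-53/40

∂P/∂u = -6u - 4t + 3 = 0 and ∂P/∂t = -4u + 4t + 3 = 0, so (u, t) = (3/5, -3/20).
The Hessian has P_{uu} = -6, P_{tt} = 4, P_{ut} = -4, giving D = -40 < 0, so the point is a saddle point.
P(3/5, -3/20) = -53/40.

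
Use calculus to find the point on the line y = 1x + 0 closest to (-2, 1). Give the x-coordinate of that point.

Minimize D(x)^2 = (x + 2)^2 + (x - 1)^2.
d/dx[D^2] = 2(x + 2) + 2·1·(x - 1) = 0 ⇒ x = -1/2.
Then y = -1/2 and the distance is √(9/2) ≈ 2.1213.

-1/2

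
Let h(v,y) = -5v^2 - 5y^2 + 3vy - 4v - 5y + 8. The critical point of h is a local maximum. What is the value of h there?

∂h/∂v = -10v + 3y - 4 = 0 and ∂h/∂y = 3v - 10y - 5 = 0, so (v, y) = (-55/91, -62/91).
The Hessian has h_{vv} = -10, h_{yy} = -10, h_{vy} = 3, giving D = 91 > 0 with h_{vv} < 0, so the point is a local maximum.
h(-55/91, -62/91) = 993/91.

993/91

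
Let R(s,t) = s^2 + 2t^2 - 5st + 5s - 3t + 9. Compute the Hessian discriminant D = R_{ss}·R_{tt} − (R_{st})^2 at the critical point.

∂R/∂s = 2s - 5t + 5 = 0 and ∂R/∂t = -5s + 4t - 3 = 0, so (s, t) = (5/17, 19/17).
The Hessian has R_{ss} = 2, R_{tt} = 4, R_{st} = -5, giving D = -17 < 0, so the point is a saddle point.
D = (2)·(4) − (-5)^2 = -17.

-17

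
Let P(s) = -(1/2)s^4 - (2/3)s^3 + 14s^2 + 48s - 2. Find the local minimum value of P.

-134/3

P'(s) = -2s^3 - 2s^2 + 28s + 48 = 0 at s = -3, -2, 4.
P''(s) = -6s^2 - 4s + 28. P''(-3) = -14 < 0 ⇒ local maximum; P''(-2) = 12 > 0 ⇒ local minimum; P''(4) = -84 < 0 ⇒ local maximum.
So the local minimum value is P(-2) = -134/3.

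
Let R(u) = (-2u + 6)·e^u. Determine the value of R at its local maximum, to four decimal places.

R'(u) = (-2)·e^u + (-2u + 6)·1·e^u = (-2u + 4)·e^u. Since e^u > 0, the only critical point is u = 2.
R''(2) has the same sign as -2 < 0, so this is a local maximum.
R(2) = (2)·e^(2) ≈ 14.7781.

14.7781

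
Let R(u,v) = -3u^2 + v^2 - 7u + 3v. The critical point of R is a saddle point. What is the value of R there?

11/6

∂R/∂u = -6u - 7 = 0 and ∂R/∂v = 2v + 3 = 0, so (u, v) = (-7/6, -3/2).
The Hessian has R_{uu} = -6, R_{vv} = 2, R_{uv} = 0, giving D = -12 < 0, so the point is a saddle point.
R(-7/6, -3/2) = 11/6.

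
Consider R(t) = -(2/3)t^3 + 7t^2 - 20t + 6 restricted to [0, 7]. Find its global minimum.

-59/3

Differentiating, R'(t) = -2t^2 + 14t - 20; which vanishes at t = 2 and t = 5.
Compare values at every candidate in [0, 7]: R(0) = 6; R(2) = -34/3; R(5) = -7/3; R(7) = -59/3.
The minimum over the interval is -59/3, attained at t = 7.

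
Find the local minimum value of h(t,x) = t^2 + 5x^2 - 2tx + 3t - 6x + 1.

∂h/∂t = 2t - 2x + 3 = 0 and ∂h/∂x = -2t + 10x - 6 = 0, so (t, x) = (-9/8, 3/8).
The Hessian has h_{tt} = 2, h_{xx} = 10, h_{tx} = -2, giving D = 16 > 0 with h_{tt} > 0, so the point is a local minimum.
h(-9/8, 3/8) = -29/16.

-29/16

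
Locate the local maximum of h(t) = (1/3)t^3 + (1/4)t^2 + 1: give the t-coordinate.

h'(t) = t^2 + (1/2)t = 0 at t = -1/2, 0.
Since h''(t) = 2t + 1/2, we get h''(-1/2) = -1/2 < 0 ⇒ local maximum; h''(0) = 1/2 > 0 ⇒ local minimum.
The local maximum is h(-1/2) = 49/48.

-1/2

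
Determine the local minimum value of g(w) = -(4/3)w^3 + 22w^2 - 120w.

g'(w) = -4w^2 + 44w - 120 = 0 at w = 5, 6.
Since g''(w) = -8w + 44, we get g''(5) = 4 > 0 ⇒ local minimum; g''(6) = -4 < 0 ⇒ local maximum.
The local minimum is g(5) = -650/3.

-650/3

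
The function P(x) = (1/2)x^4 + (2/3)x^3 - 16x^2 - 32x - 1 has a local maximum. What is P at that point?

P'(x) = 2x^3 + 2x^2 - 32x - 32 = 0 at x = -4, -1, 4.
Second-derivative test with P''(x) = 6x^2 + 4x - 32: P''(-4) = 48 > 0 ⇒ local minimum; P''(-1) = -30 < 0 ⇒ local maximum; P''(4) = 80 > 0 ⇒ local minimum.
Thus P has its local maximum at x = -1, with value 89/6.

89/6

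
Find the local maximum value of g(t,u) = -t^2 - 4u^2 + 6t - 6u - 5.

25/4

∂g/∂t = -2t + 6 = 0 and ∂g/∂u = -8u - 6 = 0, so (t, u) = (3, -3/4).
The Hessian has g_{tt} = -2, g_{uu} = -8, g_{tu} = 0, giving D = 16 > 0 with g_{tt} < 0, so the point is a local maximum.
g(3, -3/4) = 25/4.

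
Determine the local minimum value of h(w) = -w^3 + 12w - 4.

-20

h'(w) = -3w^2 + 12 = 0 at w = -2, 2.
Second-derivative test with h''(w) = -6w: h''(-2) = 12 > 0 ⇒ local minimum; h''(2) = -12 < 0 ⇒ local maximum.
So the local minimum value is h(-2) = -20.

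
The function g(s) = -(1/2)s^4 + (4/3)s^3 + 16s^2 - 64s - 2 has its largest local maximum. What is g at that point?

g'(s) = -2s^3 + 4s^2 + 32s - 64 = 0 at s = -4, 2, 4.
Since g''(s) = -6s^2 + 8s + 32, we get g''(-4) = -96 < 0 ⇒ local maximum; g''(2) = 24 > 0 ⇒ local minimum; g''(4) = -32 < 0 ⇒ local maximum.
So the largest local maximum value is g(-4) = 890/3.

890/3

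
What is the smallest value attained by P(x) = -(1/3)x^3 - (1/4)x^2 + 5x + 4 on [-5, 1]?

-233/48

P'(x) = -x^2 - (1/2)x + 5, whose only zero in [-5, 1] is x = -5/2.
Evaluating at the critical points and endpoints: P(-5) = 173/12, P(-5/2) = -233/48, P(1) = 101/12.
The minimum over the interval is -233/48, attained at x = -5/2.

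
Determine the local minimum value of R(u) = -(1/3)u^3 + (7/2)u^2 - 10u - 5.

-41/3

R'(u) = -u^2 + 7u - 10. Setting R'(u) = 0 gives u ∈ {2, 5}.
Since R''(u) = -2u + 7, we get R''(2) = 3 > 0 ⇒ local minimum; R''(5) = -3 < 0 ⇒ local maximum.
The local minimum is R(2) = -41/3.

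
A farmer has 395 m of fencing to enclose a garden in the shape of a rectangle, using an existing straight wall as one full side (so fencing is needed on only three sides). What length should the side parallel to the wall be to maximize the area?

395/2

Let the sides perpendicular to the wall have length x and the parallel side y, so 2x + y = 395 and the area is A = xy = x(395 − 2x).
A'(x) = 395 − 4x = 0 gives x = 395/4, and A''(x) = −4 < 0 confirms a maximum.
Then y = 395 − 2·395/4 = 395/2 and A = 156025/8.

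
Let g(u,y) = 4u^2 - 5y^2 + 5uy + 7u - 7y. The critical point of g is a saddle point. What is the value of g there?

28/15

∂g/∂u = 8u + 5y + 7 = 0 and ∂g/∂y = 5u - 10y - 7 = 0, so (u, y) = (-1/3, -13/15).
The Hessian has g_{uu} = 8, g_{yy} = -10, g_{uy} = 5, giving D = -105 < 0, so the point is a saddle point.
g(-1/3, -13/15) = 28/15.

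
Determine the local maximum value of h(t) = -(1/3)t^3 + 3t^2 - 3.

h'(t) = -t^2 + 6t. Setting h'(t) = 0 gives t ∈ {0, 6}.
h''(t) = -2t + 6. h''(0) = 6 > 0 ⇒ local minimum; h''(6) = -6 < 0 ⇒ local maximum.
So the local maximum value is h(6) = 33.

33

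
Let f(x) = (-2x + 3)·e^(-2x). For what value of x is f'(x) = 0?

2

f'(x) = (-2)·e^(-2x) + (-2x + 3)·(-2)·e^(-2x) = (4x - 8)·e^(-2x). Since e^(-2x) > 0, the only critical point is x = 2.
f''(2) has the same sign as 4 > 0, so this is a local minimum.
f(2) = (-1)·e^(-4) ≈ -0.0183.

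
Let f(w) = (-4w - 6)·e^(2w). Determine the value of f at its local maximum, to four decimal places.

0.0366

Differentiating with the product rule gives f'(w) = (-8w - 16)·e^(2w). Since e^(2w) > 0, the only critical point is w = -2.
f''(-2) has the same sign as -8 < 0, so this is a local maximum.
f(-2) = (2)·e^(-4) ≈ 0.0366.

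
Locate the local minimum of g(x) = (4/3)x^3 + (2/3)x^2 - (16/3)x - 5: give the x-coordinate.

Critical points: g'(x) = 4x^2 + (4/3)x - 16/3 vanishes at x = -4/3, 1.
Second-derivative test with g''(x) = 8x + 4/3: g''(-4/3) = -28/3 < 0 ⇒ local maximum; g''(1) = 28/3 > 0 ⇒ local minimum.
Thus g has its local minimum at x = 1, with value -25/3.

1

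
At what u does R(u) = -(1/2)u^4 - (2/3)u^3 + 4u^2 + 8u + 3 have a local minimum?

Critical points: R'(u) = -2u^3 - 2u^2 + 8u + 8 vanishes at u = -2, -1, 2.
R''(u) = -6u^2 - 4u + 8. R''(-2) = -8 < 0 ⇒ local maximum; R''(-1) = 6 > 0 ⇒ local minimum; R''(2) = -24 < 0 ⇒ local maximum.
The local minimum is R(-1) = -5/6.

-1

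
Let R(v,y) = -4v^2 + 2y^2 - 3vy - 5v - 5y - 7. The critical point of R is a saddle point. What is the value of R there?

-262/41

∂R/∂v = -8v - 3y - 5 = 0 and ∂R/∂y = -3v + 4y - 5 = 0, so (v, y) = (-35/41, 25/41).
The Hessian has R_{vv} = -8, R_{yy} = 4, R_{vy} = -3, giving D = -41 < 0, so the point is a saddle point.
R(-35/41, 25/41) = -262/41.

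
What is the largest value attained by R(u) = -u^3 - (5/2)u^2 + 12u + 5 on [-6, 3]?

59

The derivative is -3u^2 - 5u + 12, which vanishes at u = -3 and u = 4/3.
Evaluating at the critical points and endpoints: R(-6) = 59,  R(-3) = -53/2,  R(4/3) = 383/27,  R(3) = -17/2.
So the maximum is R(-6) = 59.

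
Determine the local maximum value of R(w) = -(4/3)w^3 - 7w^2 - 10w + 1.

Critical points: R'(w) = -4w^2 - 14w - 10 vanishes at w = -5/2, -1.
Since R''(w) = -8w - 14, we get R''(-5/2) = 6 > 0 ⇒ local minimum; R''(-1) = -6 < 0 ⇒ local maximum.
The local maximum is R(-1) = 16/3.

16/3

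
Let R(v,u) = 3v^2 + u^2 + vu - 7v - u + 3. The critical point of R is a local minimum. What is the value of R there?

∂R/∂v = 6v + u - 7 = 0 and ∂R/∂u = v + 2u - 1 = 0, so (v, u) = (13/11, -1/11).
The Hessian has R_{vv} = 6, R_{uu} = 2, R_{vu} = 1, giving D = 11 > 0 with R_{vv} > 0, so the point is a local minimum.
R(13/11, -1/11) = -12/11.

-12/11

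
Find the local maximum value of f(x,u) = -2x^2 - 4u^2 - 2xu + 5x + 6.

67/7

∂f/∂x = -4x - 2u + 5 = 0 and ∂f/∂u = -2x - 8u = 0, so (x, u) = (10/7, -5/14).
The Hessian has f_{xx} = -4, f_{uu} = -8, f_{xu} = -2, giving D = 28 > 0 with f_{xx} < 0, so the point is a local maximum.
f(10/7, -5/14) = 67/7.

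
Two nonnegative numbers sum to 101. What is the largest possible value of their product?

10201/4

With x + y = 101, the product is P(x) = x(101 − x).
P'(x) = 101 − 2x = 0 gives x = 101/2; P'' = −2 < 0, so this is the maximum.
P = 101/2·101/2 = 10201/4.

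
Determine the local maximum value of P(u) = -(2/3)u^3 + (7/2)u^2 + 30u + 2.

P'(u) = -2u^2 + 7u + 30 = 0 at u = -5/2, 6.
P''(u) = -4u + 7. P''(-5/2) = 17 > 0 ⇒ local minimum; P''(6) = -17 < 0 ⇒ local maximum.
Thus P has its local maximum at u = 6, with value 164.

164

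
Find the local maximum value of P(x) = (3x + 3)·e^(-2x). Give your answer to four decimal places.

P'(x) = 3·e^(-2x) + (3x + 3)·(-2)·e^(-2x) = (-6x - 3)·e^(-2x). Since e^(-2x) > 0, the only critical point is x = -1/2.
P''(-1/2) has the same sign as -6 < 0, so this is a local maximum.
P(-1/2) = (3/2)·e^(1) ≈ 4.0774.

4.0774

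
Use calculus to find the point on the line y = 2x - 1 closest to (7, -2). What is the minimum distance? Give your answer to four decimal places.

Minimize D(x)^2 = (x - 7)^2 + (2x + 1)^2.
d/dx[D^2] = 2(x - 7) + 2·2·(2x + 1) = 0 ⇒ x = 1.
Then y = 1 and the distance is √(45) ≈ 6.7082.

6.7082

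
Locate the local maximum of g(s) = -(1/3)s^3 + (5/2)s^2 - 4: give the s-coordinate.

5

Critical points: g'(s) = -s^2 + 5s vanishes at s = 0, 5.
Second-derivative test with g''(s) = -2s + 5: g''(0) = 5 > 0 ⇒ local minimum; g''(5) = -5 < 0 ⇒ local maximum.
Thus g has its local maximum at s = 5, with value 101/6.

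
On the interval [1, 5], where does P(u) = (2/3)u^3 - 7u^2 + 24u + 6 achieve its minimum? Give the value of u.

1

The derivative is 2u^2 - 14u + 24, which vanishes at u = 3 and u = 4.
Candidates: P(1) = 71/3, P(3) = 33, P(4) = 98/3, P(5) = 103/3.
So the minimum is P(1) = 71/3.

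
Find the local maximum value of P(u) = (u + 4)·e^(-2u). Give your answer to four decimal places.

Differentiating with the product rule gives P'(u) = (-2u - 7)·e^(-2u). Since e^(-2u) > 0, the only critical point is u = -7/2.
P''(-7/2) has the same sign as -2 < 0, so this is a local maximum.
P(-7/2) = (1/2)·e^(7) ≈ 548.3166.

548.3166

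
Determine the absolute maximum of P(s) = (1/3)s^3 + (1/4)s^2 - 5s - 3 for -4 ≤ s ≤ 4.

The derivative is s^2 + (1/2)s - 5, which vanishes at s = -5/2 and s = 2.
Candidates: P(-4) = -1/3, P(-5/2) = 281/48, P(2) = -28/3, P(4) = 7/3.
The maximum over the interval is 281/48, attained at s = -5/2.

281/48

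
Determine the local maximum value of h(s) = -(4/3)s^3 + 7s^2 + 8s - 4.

164/3

Critical points: h'(s) = -4s^2 + 14s + 8 vanishes at s = -1/2, 4.
Since h''(s) = -8s + 14, we get h''(-1/2) = 18 > 0 ⇒ local minimum; h''(4) = -18 < 0 ⇒ local maximum.
The local maximum is h(4) = 164/3.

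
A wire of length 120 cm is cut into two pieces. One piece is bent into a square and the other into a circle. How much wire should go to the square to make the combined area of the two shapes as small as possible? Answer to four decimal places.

67.2119

Let x be the length used for the square. Square side x/4; circle radius (120−x)/(2π).
A(x) = (x/4)² + π·((120−x)/(2π))² = x²/16 + (120−x)²/(4π) for 0 ≤ x ≤ 120. A'(x) = x/8 − (120−x)/(2π) = 0 gives x = 4·120/(π+4) ≈ 67.2119.
A'' = 1/8 + 1/(2π) > 0, so this gives the minimum combined area; x ≈ 67.2119 cm to the square.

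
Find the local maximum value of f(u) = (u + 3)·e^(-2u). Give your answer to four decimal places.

f'(u) = 1·e^(-2u) + (u + 3)·(-2)·e^(-2u) = (-2u - 5)·e^(-2u). Since e^(-2u) > 0, the only critical point is u = -5/2.
f''(-5/2) has the same sign as -2 < 0, so this is a local maximum.
f(-5/2) = (1/2)·e^(5) ≈ 74.2066.

74.2066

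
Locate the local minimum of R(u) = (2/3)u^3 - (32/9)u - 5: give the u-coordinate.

4/3

Critical points: R'(u) = 2u^2 - 32/9 vanishes at u = -4/3, 4/3.
Since R''(u) = 4u, we get R''(-4/3) = -16/3 < 0 ⇒ local maximum; R''(4/3) = 16/3 > 0 ⇒ local minimum.
So the local minimum value is R(4/3) = -661/81.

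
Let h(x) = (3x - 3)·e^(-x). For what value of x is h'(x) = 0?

h'(x) = 3·e^(-x) + (3x - 3)·(-1)·e^(-x) = (-3x + 6)·e^(-x). Since e^(-x) > 0, the only critical point is x = 2.
h''(2) has the same sign as -3 < 0, so this is a local maximum.
h(2) = (3)·e^(-2) ≈ 0.4060.

2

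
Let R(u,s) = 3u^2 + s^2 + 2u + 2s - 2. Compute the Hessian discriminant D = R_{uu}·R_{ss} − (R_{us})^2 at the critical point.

∂R/∂u = 6u + 2 = 0 and ∂R/∂s = 2s + 2 = 0, so (u, s) = (-1/3, -1).
The Hessian has R_{uu} = 6, R_{ss} = 2, R_{us} = 0, giving D = 12 > 0 with R_{uu} > 0, so the point is a local minimum.
D = (6)·(2) − (0)^2 = 12.

12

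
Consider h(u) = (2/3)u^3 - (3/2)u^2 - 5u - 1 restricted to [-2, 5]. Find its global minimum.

Differentiating, h'(u) = 2u^2 - 3u - 5; which vanishes at u = -1 and u = 5/2.
Compare values at every candidate in [-2, 5]: h(-2) = -7/3; h(-1) = 11/6; h(5/2) = -299/24; h(5) = 119/6.
The minimum over the interval is -299/24, attained at u = 5/2.

-299/24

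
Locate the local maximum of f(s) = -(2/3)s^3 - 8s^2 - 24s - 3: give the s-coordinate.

-2

f'(s) = -2s^2 - 16s - 24. Setting f'(s) = 0 gives s ∈ {-6, -2}.
Since f''(s) = -4s - 16, we get f''(-6) = 8 > 0 ⇒ local minimum; f''(-2) = -8 < 0 ⇒ local maximum.
So the local maximum value is f(-2) = 55/3.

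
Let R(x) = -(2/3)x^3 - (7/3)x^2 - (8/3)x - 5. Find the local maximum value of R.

R'(x) = -2x^2 - (14/3)x - 8/3. Setting R'(x) = 0 gives x ∈ {-4/3, -1}.
Since R''(x) = -4x - 14/3, we get R''(-4/3) = 2/3 > 0 ⇒ local minimum; R''(-1) = -2/3 < 0 ⇒ local maximum.
Thus R has its local maximum at x = -1, with value -4.

-4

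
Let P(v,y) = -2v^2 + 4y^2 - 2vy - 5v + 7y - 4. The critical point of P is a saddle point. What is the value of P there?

∂P/∂v = -4v - 2y - 5 = 0 and ∂P/∂y = -2v + 8y + 7 = 0, so (v, y) = (-13/18, -19/18).
The Hessian has P_{vv} = -4, P_{yy} = 8, P_{vy} = -2, giving D = -36 < 0, so the point is a saddle point.
P(-13/18, -19/18) = -53/9.

-53/9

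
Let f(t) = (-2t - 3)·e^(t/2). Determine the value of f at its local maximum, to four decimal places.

0.6951

Differentiating with the product rule gives f'(t) = (-t - 7/2)·e^(t/2). Since e^(t/2) > 0, the only critical point is t = -7/2.
f''(-7/2) has the same sign as -1 < 0, so this is a local maximum.
f(-7/2) = (4)·e^(-7/4) ≈ 0.6951.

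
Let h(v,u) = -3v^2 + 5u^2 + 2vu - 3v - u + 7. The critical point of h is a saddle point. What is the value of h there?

∂h/∂v = -6v + 2u - 3 = 0 and ∂h/∂u = 2v + 10u - 1 = 0, so (v, u) = (-7/16, 3/16).
The Hessian has h_{vv} = -6, h_{uu} = 10, h_{vu} = 2, giving D = -64 < 0, so the point is a saddle point.
h(-7/16, 3/16) = 121/16.

121/16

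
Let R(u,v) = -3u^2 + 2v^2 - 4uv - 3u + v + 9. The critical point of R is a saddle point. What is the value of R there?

∂R/∂u = -6u - 4v - 3 = 0 and ∂R/∂v = -4u + 4v + 1 = 0, so (u, v) = (-1/5, -9/20).
The Hessian has R_{uu} = -6, R_{vv} = 4, R_{uv} = -4, giving D = -40 < 0, so the point is a saddle point.
R(-1/5, -9/20) = 363/40.

363/40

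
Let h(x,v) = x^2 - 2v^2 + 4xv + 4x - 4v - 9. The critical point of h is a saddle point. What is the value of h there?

-7

∂h/∂x = 2x + 4v + 4 = 0 and ∂h/∂v = 4x - 4v - 4 = 0, so (x, v) = (0, -1).
The Hessian has h_{xx} = 2, h_{vv} = -4, h_{xv} = 4, giving D = -24 < 0, so the point is a saddle point.
h(0, -1) = -7.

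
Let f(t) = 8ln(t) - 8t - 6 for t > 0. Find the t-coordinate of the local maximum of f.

f'(t) = 8/t − 8 = 0 gives t = 1.
f''(t) = -8/t², which is negative for t > 0, so this is a local maximum.
f(1) = 8·ln(1) - 8 - 6 ≈ -14.0000.

1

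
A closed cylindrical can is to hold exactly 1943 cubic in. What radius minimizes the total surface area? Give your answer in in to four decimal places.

With radius r and height h, πr²h = 1943 so h = 1943/(πr²), and S(r) = 2πr² + 2πrh = 2πr² + 2·1943/r.
S'(r) = 4πr − 2·1943/r² = 0 ⇒ r³ = 1943/(2π), so r ≈ 6.7623 and h = 2r ≈ 13.5247.
S''(r) = 4π + 4·1943/r³ > 0, so this is the minimum; S ≈ 861.9785.

6.7623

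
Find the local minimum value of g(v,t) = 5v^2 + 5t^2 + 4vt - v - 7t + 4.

∂g/∂v = 10v + 4t - 1 = 0 and ∂g/∂t = 4v + 10t - 7 = 0, so (v, t) = (-3/14, 11/14).
The Hessian has g_{vv} = 10, g_{tt} = 10, g_{vt} = 4, giving D = 84 > 0 with g_{vv} > 0, so the point is a local minimum.
g(-3/14, 11/14) = 19/14.

19/14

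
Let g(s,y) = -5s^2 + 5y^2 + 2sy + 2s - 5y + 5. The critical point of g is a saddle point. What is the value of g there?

435/104

∂g/∂s = -10s + 2y + 2 = 0 and ∂g/∂y = 2s + 10y - 5 = 0, so (s, y) = (15/52, 23/52).
The Hessian has g_{ss} = -10, g_{yy} = 10, g_{sy} = 2, giving D = -104 < 0, so the point is a saddle point.
g(15/52, 23/52) = 435/104.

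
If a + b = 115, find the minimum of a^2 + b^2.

13225/2

With a + b = 115, a^2 + b^2 = a^2 + (115 − a)^2.
The derivative 2a − 2(115 − a) = 4a − 230 vanishes at a = 115/2; second derivative 4 > 0, a minimum.
The minimum is 2·(115/2)^2 = 13225/2.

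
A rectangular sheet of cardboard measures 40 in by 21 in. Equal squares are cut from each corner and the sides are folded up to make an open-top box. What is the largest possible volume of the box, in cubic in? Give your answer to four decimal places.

1674.8219

With cut size x, the volume is V(x) = x(40 − 2x)(21 − 2x) for 0 < x < 10.5.
V'(x) = 12x^2 − 244x + 840. Setting V'(x) = 0 gives x ≈ 4.3908 (the root in (0, 10.5)).
V''(x) = 24x − 244 is negative there, so this is the maximum; V ≈ 1674.8219.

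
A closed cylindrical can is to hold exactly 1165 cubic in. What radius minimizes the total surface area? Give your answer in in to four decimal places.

With radius r and height h, πr²h = 1165 so h = 1165/(πr²), and S(r) = 2πr² + 2πrh = 2πr² + 2·1165/r.
S'(r) = 4πr − 2·1165/r² = 0 ⇒ r³ = 1165/(2π), so r ≈ 5.7023 and h = 2r ≈ 11.4046.
S''(r) = 4π + 4·1165/r³ > 0, so this is the minimum; S ≈ 612.9125.

5.7023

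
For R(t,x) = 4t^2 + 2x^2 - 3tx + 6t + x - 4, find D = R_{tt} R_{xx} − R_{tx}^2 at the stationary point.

∂R/∂t = 8t - 3x + 6 = 0 and ∂R/∂x = -3t + 4x + 1 = 0, so (t, x) = (-27/23, -26/23).
The Hessian has R_{tt} = 8, R_{xx} = 4, R_{tx} = -3, giving D = 23 > 0 with R_{tt} > 0, so the point is a local minimum.
D = (8)·(4) − (-3)^2 = 23.

23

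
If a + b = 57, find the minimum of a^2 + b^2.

3249/2

With a + b = 57, a^2 + b^2 = a^2 + (57 − a)^2.
The derivative 2a − 2(57 − a) = 4a − 114 vanishes at a = 57/2; second derivative 4 > 0, a minimum.
The minimum is 2·(57/2)^2 = 3249/2.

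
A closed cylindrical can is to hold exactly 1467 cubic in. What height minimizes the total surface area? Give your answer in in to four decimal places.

12.3153

With radius r and height h, πr²h = 1467 so h = 1467/(πr²), and S(r) = 2πr² + 2πrh = 2πr² + 2·1467/r.
S'(r) = 4πr − 2·1467/r² = 0 ⇒ r³ = 1467/(2π), so r ≈ 6.1577 and h = 2r ≈ 12.3153.
S''(r) = 4π + 4·1467/r³ > 0, so this is the minimum; S ≈ 714.7178.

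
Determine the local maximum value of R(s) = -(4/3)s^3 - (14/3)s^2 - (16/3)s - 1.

Critical points: R'(s) = -4s^2 - (28/3)s - 16/3 vanishes at s = -4/3, -1.
R''(s) = -8s - 28/3. R''(-4/3) = 4/3 > 0 ⇒ local minimum; R''(-1) = -4/3 < 0 ⇒ local maximum.
The local maximum is R(-1) = 1.

1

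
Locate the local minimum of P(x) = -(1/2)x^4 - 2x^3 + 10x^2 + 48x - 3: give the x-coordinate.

P'(x) = -2x^3 - 6x^2 + 20x + 48. Setting P'(x) = 0 gives x ∈ {-4, -2, 3}.
P''(x) = -6x^2 - 12x + 20. P''(-4) = -28 < 0 ⇒ local maximum; P''(-2) = 20 > 0 ⇒ local minimum; P''(3) = -70 < 0 ⇒ local maximum.
So the local minimum value is P(-2) = -51.

-2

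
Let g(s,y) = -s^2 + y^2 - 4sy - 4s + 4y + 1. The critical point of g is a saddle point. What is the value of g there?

-11/5

∂g/∂s = -2s - 4y - 4 = 0 and ∂g/∂y = -4s + 2y + 4 = 0, so (s, y) = (2/5, -6/5).
The Hessian has g_{ss} = -2, g_{yy} = 2, g_{sy} = -4, giving D = -20 < 0, so the point is a saddle point.
g(2/5, -6/5) = -11/5.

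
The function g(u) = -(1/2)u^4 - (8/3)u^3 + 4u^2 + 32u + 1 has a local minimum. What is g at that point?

g'(u) = -2u^3 - 8u^2 + 8u + 32 = 0 at u = -4, -2, 2.
Since g''(u) = -6u^2 - 16u + 8, we get g''(-4) = -24 < 0 ⇒ local maximum; g''(-2) = 16 > 0 ⇒ local minimum; g''(2) = -48 < 0 ⇒ local maximum.
The local minimum is g(-2) = -101/3.

-101/3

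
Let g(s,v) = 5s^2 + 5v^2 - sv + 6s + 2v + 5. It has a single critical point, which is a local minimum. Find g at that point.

∂g/∂s = 10s - v + 6 = 0 and ∂g/∂v = -s + 10v + 2 = 0, so (s, v) = (-62/99, -26/99).
The Hessian has g_{ss} = 10, g_{vv} = 10, g_{sv} = -1, giving D = 99 > 0 with g_{ss} > 0, so the point is a local minimum.
g(-62/99, -26/99) = 283/99.

283/99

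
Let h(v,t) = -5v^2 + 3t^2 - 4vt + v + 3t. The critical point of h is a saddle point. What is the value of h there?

∂h/∂v = -10v - 4t + 1 = 0 and ∂h/∂t = -4v + 6t + 3 = 0, so (v, t) = (9/38, -13/38).
The Hessian has h_{vv} = -10, h_{tt} = 6, h_{vt} = -4, giving D = -76 < 0, so the point is a saddle point.
h(9/38, -13/38) = -15/38.

-15/38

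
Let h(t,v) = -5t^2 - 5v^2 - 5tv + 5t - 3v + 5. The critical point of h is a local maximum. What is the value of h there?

∂h/∂t = -10t - 5v + 5 = 0 and ∂h/∂v = -5t - 10v - 3 = 0, so (t, v) = (13/15, -11/15).
The Hessian has h_{tt} = -10, h_{vv} = -10, h_{tv} = -5, giving D = 75 > 0 with h_{tt} < 0, so the point is a local maximum.
h(13/15, -11/15) = 124/15.

124/15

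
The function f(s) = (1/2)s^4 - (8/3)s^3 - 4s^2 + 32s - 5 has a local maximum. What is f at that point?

89/3

Critical points: f'(s) = 2s^3 - 8s^2 - 8s + 32 vanishes at s = -2, 2, 4.
Since f''(s) = 6s^2 - 16s - 8, we get f''(-2) = 48 > 0 ⇒ local minimum; f''(2) = -16 < 0 ⇒ local maximum; f''(4) = 24 > 0 ⇒ local minimum.
The local maximum is f(2) = 89/3.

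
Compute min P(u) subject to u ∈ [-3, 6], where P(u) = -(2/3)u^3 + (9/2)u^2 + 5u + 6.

113/24

Differentiating, P'(u) = -2u^2 + 9u + 5; which vanishes at u = -1/2 and u = 5.
Candidates: P(-3) = 99/2; P(-1/2) = 113/24; P(5) = 361/6; P(6) = 54.
The minimum over the interval is 113/24, attained at u = -1/2.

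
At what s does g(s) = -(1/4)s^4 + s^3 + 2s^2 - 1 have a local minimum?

g'(s) = -s^3 + 3s^2 + 4s. Setting g'(s) = 0 gives s ∈ {-1, 0, 4}.
Since g''(s) = -3s^2 + 6s + 4, we get g''(-1) = -5 < 0 ⇒ local maximum; g''(0) = 4 > 0 ⇒ local minimum; g''(4) = -20 < 0 ⇒ local maximum.
The local minimum is g(0) = -1.

0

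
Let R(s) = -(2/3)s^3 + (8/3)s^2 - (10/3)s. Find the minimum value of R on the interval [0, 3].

R'(s) = -2s^2 + (16/3)s - 10/3, which vanishes at s = 1 and s = 5/3.
Candidates: R(0) = 0, R(1) = -4/3, R(5/3) = -100/81, R(3) = -4.
The minimum over the interval is -4, attained at s = 3.

-4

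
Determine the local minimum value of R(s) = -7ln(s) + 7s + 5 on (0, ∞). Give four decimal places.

12.0000

R'(s) = -7/s + 7 = 0 gives s = 1.
R''(s) = 7/s², which is positive for s > 0, so this is a local minimum.
R(1) = -7·ln(1) + 7 + 5 ≈ 12.0000.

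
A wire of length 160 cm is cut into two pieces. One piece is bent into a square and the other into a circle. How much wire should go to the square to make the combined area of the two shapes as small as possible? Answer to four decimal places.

89.6159

Let x be the length used for the square. Square side x/4; circle radius (160−x)/(2π).
A(x) = (x/4)² + π·((160−x)/(2π))² = x²/16 + (160−x)²/(4π) for 0 ≤ x ≤ 160. A'(x) = x/8 − (160−x)/(2π) = 0 gives x = 4·160/(π+4) ≈ 89.6159.
A'' = 1/8 + 1/(2π) > 0, so this gives the minimum combined area; x ≈ 89.6159 cm to the square.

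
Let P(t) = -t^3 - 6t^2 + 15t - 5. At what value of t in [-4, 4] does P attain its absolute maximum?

Differentiating, P'(t) = -3t^2 - 12t + 15; whose only zero in [-4, 4] is t = 1.
Evaluating at the critical points and endpoints: P(-4) = -97,  P(1) = 3,  P(4) = -105.
Hence the absolute maximum is 3 at t = 1.

1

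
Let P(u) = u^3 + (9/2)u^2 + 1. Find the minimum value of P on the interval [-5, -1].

-23/2

P'(u) = 3u^2 + 9u, whose only zero in [-5, -1] is u = -3.
Evaluating at the critical points and endpoints: P(-5) = -23/2,  P(-3) = 29/2,  P(-1) = 9/2.
Hence the absolute minimum is -23/2 at u = -5.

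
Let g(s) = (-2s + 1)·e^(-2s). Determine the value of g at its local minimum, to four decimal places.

g'(s) = (-2)·e^(-2s) + (-2s + 1)·(-2)·e^(-2s) = (4s - 4)·e^(-2s). Since e^(-2s) > 0, the only critical point is s = 1.
g''(1) has the same sign as 4 > 0, so this is a local minimum.
g(1) = (-1)·e^(-2) ≈ -0.1353.

-0.1353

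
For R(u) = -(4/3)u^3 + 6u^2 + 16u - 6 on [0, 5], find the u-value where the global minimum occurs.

0

The derivative is -4u^2 + 12u + 16, whose only zero in [0, 5] is u = 4.
Compare values at every candidate in [0, 5]: R(0) = -6; R(4) = 206/3; R(5) = 172/3.
So the minimum is R(0) = -6.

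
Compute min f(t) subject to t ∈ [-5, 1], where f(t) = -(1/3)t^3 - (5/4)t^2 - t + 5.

f'(t) = -t^2 - (5/2)t - 1, which vanishes at t = -2 and t = -1/2.
Compare values at every candidate in [-5, 1]: f(-5) = 245/12,  f(-2) = 14/3,  f(-1/2) = 251/48,  f(1) = 29/12.
The minimum over the interval is 29/12, attained at t = 1.

29/12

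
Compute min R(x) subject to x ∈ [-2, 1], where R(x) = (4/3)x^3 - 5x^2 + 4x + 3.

R'(x) = 4x^2 - 10x + 4, whose only zero in [-2, 1] is x = 1/2.
Evaluating at the critical points and endpoints: R(-2) = -107/3,  R(1/2) = 47/12,  R(1) = 10/3.
So the minimum is R(-2) = -107/3.

-107/3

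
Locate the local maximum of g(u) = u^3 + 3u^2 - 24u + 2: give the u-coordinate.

g'(u) = 3u^2 + 6u - 24 = 0 at u = -4, 2.
Since g''(u) = 6u + 6, we get g''(-4) = -18 < 0 ⇒ local maximum; g''(2) = 18 > 0 ⇒ local minimum.
The local maximum is g(-4) = 82.

-4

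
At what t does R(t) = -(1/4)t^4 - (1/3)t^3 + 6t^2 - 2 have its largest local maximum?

R'(t) = -t^3 - t^2 + 12t = 0 at t = -4, 0, 3.
Second-derivative test with R''(t) = -3t^2 - 2t + 12: R''(-4) = -28 < 0 ⇒ local maximum; R''(0) = 12 > 0 ⇒ local minimum; R''(3) = -21 < 0 ⇒ local maximum.
Thus R has its largest local maximum at t = -4, with value 154/3.

-4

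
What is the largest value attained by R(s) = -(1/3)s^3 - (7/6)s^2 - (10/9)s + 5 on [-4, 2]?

R'(s) = -s^2 - (7/3)s - 10/9, which vanishes at s = -5/3 and s = -2/3.
Candidates: R(-4) = 109/9,  R(-5/3) = 835/162,  R(-2/3) = 431/81,  R(2) = -41/9.
So the maximum is R(-4) = 109/9.

109/9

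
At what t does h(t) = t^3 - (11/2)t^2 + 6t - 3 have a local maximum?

h'(t) = 3t^2 - 11t + 6 = 0 at t = 2/3, 3.
Second-derivative test with h''(t) = 6t - 11: h''(2/3) = -7 < 0 ⇒ local maximum; h''(3) = 7 > 0 ⇒ local minimum.
The local maximum is h(2/3) = -31/27.

2/3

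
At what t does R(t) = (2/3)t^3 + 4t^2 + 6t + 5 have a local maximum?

-3

R'(t) = 2t^2 + 8t + 6. Setting R'(t) = 0 gives t ∈ {-3, -1}.
Second-derivative test with R''(t) = 4t + 8: R''(-3) = -4 < 0 ⇒ local maximum; R''(-1) = 4 > 0 ⇒ local minimum.
The local maximum is R(-3) = 5.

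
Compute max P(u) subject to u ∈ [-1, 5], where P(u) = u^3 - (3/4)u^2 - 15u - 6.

101/4

P'(u) = 3u^2 - (3/2)u - 15, whose only zero in [-1, 5] is u = 5/2.
Compare values at every candidate in [-1, 5]: P(-1) = 29/4; P(5/2) = -521/16; P(5) = 101/4.
Hence the absolute maximum is 101/4 at u = 5.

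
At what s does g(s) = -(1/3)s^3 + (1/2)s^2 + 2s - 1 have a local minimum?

Critical points: g'(s) = -s^2 + s + 2 vanishes at s = -1, 2.
Since g''(s) = -2s + 1, we get g''(-1) = 3 > 0 ⇒ local minimum; g''(2) = -3 < 0 ⇒ local maximum.
So the local minimum value is g(-1) = -13/6.

-1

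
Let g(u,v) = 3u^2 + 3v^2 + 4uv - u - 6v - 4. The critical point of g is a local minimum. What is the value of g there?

-167/20

∂g/∂u = 6u + 4v - 1 = 0 and ∂g/∂v = 4u + 6v - 6 = 0, so (u, v) = (-9/10, 8/5).
The Hessian has g_{uu} = 6, g_{vv} = 6, g_{uv} = 4, giving D = 20 > 0 with g_{uu} > 0, so the point is a local minimum.
g(-9/10, 8/5) = -167/20.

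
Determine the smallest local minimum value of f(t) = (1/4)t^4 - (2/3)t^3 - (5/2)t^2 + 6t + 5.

Critical points: f'(t) = t^3 - 2t^2 - 5t + 6 vanishes at t = -2, 1, 3.
f''(t) = 3t^2 - 4t - 5. f''(-2) = 15 > 0 ⇒ local minimum; f''(1) = -6 < 0 ⇒ local maximum; f''(3) = 10 > 0 ⇒ local minimum.
The smallest local minimum is f(-2) = -23/3.

-23/3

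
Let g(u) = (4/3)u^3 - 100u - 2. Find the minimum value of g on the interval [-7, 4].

g'(u) = 4u^2 - 100, whose only zero in [-7, 4] is u = -5.
Candidates: g(-7) = 722/3; g(-5) = 994/3; g(4) = -950/3.
Hence the absolute minimum is -950/3 at u = 4.

-950/3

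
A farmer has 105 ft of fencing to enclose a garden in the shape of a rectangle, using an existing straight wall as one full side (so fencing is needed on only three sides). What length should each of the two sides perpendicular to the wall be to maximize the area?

Let the sides perpendicular to the wall have length x and the parallel side y, so 2x + y = 105 and the area is A = xy = x(105 − 2x).
A'(x) = 105 − 4x = 0 gives x = 105/4, and A''(x) = −4 < 0 confirms a maximum.
Then y = 105 − 2·105/4 = 105/2 and A = 11025/8.

105/4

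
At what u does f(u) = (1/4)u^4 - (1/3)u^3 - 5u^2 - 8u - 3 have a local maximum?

Critical points: f'(u) = u^3 - u^2 - 10u - 8 vanishes at u = -2, -1, 4.
Since f''(u) = 3u^2 - 2u - 10, we get f''(-2) = 6 > 0 ⇒ local minimum; f''(-1) = -5 < 0 ⇒ local maximum; f''(4) = 30 > 0 ⇒ local minimum.
Thus f has its local maximum at u = -1, with value 7/12.

-1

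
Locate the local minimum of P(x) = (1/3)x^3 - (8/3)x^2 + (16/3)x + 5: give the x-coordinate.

4

P'(x) = x^2 - (16/3)x + 16/3 = 0 at x = 4/3, 4.
P''(x) = 2x - 16/3. P''(4/3) = -8/3 < 0 ⇒ local maximum; P''(4) = 8/3 > 0 ⇒ local minimum.
So the local minimum value is P(4) = 5.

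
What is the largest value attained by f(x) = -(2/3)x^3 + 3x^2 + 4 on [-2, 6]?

Differentiating, f'(x) = -2x^2 + 6x; which vanishes at x = 0 and x = 3.
Compare values at every candidate in [-2, 6]: f(-2) = 64/3, f(0) = 4, f(3) = 13, f(6) = -32.
Hence the absolute maximum is 64/3 at x = -2.

64/3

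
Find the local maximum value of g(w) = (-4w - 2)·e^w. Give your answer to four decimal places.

By the product rule, g'(w) = (-4w - 6)·e^w. Since e^w > 0, the only critical point is w = -3/2.
g''(-3/2) has the same sign as -4 < 0, so this is a local maximum.
g(-3/2) = (4)·e^(-3/2) ≈ 0.8925.

0.8925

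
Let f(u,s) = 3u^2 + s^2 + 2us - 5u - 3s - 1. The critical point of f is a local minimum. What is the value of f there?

∂f/∂u = 6u + 2s - 5 = 0 and ∂f/∂s = 2u + 2s - 3 = 0, so (u, s) = (1/2, 1).
The Hessian has f_{uu} = 6, f_{ss} = 2, f_{us} = 2, giving D = 8 > 0 with f_{uu} > 0, so the point is a local minimum.
f(1/2, 1) = -15/4.

-15/4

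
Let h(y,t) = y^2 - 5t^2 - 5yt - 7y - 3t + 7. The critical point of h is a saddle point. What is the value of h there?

∂h/∂y = 2y - 5t - 7 = 0 and ∂h/∂t = -5y - 10t - 3 = 0, so (y, t) = (11/9, -41/45).
The Hessian has h_{yy} = 2, h_{tt} = -10, h_{yt} = -5, giving D = -45 < 0, so the point is a saddle point.
h(11/9, -41/45) = 184/45.

184/45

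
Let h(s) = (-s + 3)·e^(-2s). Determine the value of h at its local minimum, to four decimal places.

-0.0005

h'(s) = (-1)·e^(-2s) + (-s + 3)·(-2)·e^(-2s) = (2s - 7)·e^(-2s). Since e^(-2s) > 0, the only critical point is s = 7/2.
h''(7/2) has the same sign as 2 > 0, so this is a local minimum.
h(7/2) = (-1/2)·e^(-7) ≈ -0.0005.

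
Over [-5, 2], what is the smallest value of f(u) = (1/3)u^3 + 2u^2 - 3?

The derivative is u^2 + 4u, which vanishes at u = -4 and u = 0.
Evaluating at the critical points and endpoints: f(-5) = 16/3; f(-4) = 23/3; f(0) = -3; f(2) = 23/3.
Hence the absolute minimum is -3 at u = 0.

-3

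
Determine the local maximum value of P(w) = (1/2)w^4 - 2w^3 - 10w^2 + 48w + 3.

51

P'(w) = 2w^3 - 6w^2 - 20w + 48 = 0 at w = -3, 2, 4.
Second-derivative test with P''(w) = 6w^2 - 12w - 20: P''(-3) = 70 > 0 ⇒ local minimum; P''(2) = -20 < 0 ⇒ local maximum; P''(4) = 28 > 0 ⇒ local minimum.
So the local maximum value is P(2) = 51.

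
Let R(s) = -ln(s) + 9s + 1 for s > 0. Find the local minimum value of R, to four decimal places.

4.1972

R'(s) = -1/s + 9 = 0 gives s = 1/9.
R''(s) = 1/s², which is positive for s > 0, so this is a local minimum.
R(1/9) = -1·ln(1/9) + 1 + 1 ≈ 4.1972.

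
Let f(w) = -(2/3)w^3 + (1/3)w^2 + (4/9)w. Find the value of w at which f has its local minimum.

-1/3

f'(w) = -2w^2 + (2/3)w + 4/9 = 0 at w = -1/3, 2/3.
Since f''(w) = -4w + 2/3, we get f''(-1/3) = 2 > 0 ⇒ local minimum; f''(2/3) = -2 < 0 ⇒ local maximum.
The local minimum is f(-1/3) = -7/81.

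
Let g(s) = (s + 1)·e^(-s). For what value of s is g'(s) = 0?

g'(s) = 1·e^(-s) + (s + 1)·(-1)·e^(-s) = (-s)·e^(-s). Since e^(-s) > 0, the only critical point is s = 0.
g''(0) has the same sign as -1 < 0, so this is a local maximum.
g(0) = (1)·e^(0) ≈ 1.0000.

0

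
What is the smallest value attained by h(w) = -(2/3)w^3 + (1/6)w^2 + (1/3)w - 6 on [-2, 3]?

-43/2

Differentiating, h'(w) = -2w^2 + (1/3)w + 1/3; which vanishes at w = -1/3 and w = 1/2.
Evaluating at the critical points and endpoints: h(-2) = -2/3,  h(-1/3) = -983/162,  h(1/2) = -47/8,  h(3) = -43/2.
The minimum over the interval is -43/2, attained at w = 3.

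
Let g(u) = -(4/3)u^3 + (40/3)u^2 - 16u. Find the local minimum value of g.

-416/81

g'(u) = -4u^2 + (80/3)u - 16 = 0 at u = 2/3, 6.
Second-derivative test with g''(u) = -8u + 80/3: g''(2/3) = 64/3 > 0 ⇒ local minimum; g''(6) = -64/3 < 0 ⇒ local maximum.
So the local minimum value is g(2/3) = -416/81.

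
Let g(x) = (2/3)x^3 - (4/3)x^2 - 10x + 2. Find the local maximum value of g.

962/81

g'(x) = 2x^2 - (8/3)x - 10 = 0 at x = -5/3, 3.
Since g''(x) = 4x - 8/3, we get g''(-5/3) = -28/3 < 0 ⇒ local maximum; g''(3) = 28/3 > 0 ⇒ local minimum.
Thus g has its local maximum at x = -5/3, with value 962/81.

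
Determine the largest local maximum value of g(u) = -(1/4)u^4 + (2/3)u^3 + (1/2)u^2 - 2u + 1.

31/12

g'(u) = -u^3 + 2u^2 + u - 2. Setting g'(u) = 0 gives u ∈ {-1, 1, 2}.
Since g''(u) = -3u^2 + 4u + 1, we get g''(-1) = -6 < 0 ⇒ local maximum; g''(1) = 2 > 0 ⇒ local minimum; g''(2) = -3 < 0 ⇒ local maximum.
Thus g has its largest local maximum at u = -1, with value 31/12.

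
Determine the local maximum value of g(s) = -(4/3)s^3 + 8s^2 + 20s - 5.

g'(s) = -4s^2 + 16s + 20. Setting g'(s) = 0 gives s ∈ {-1, 5}.
g''(s) = -8s + 16. g''(-1) = 24 > 0 ⇒ local minimum; g''(5) = -24 < 0 ⇒ local maximum.
The local maximum is g(5) = 385/3.

385/3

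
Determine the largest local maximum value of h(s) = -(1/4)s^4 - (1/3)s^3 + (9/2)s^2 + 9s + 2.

h'(s) = -s^3 - s^2 + 9s + 9. Setting h'(s) = 0 gives s ∈ {-3, -1, 3}.
h''(s) = -3s^2 - 2s + 9. h''(-3) = -12 < 0 ⇒ local maximum; h''(-1) = 8 > 0 ⇒ local minimum; h''(3) = -24 < 0 ⇒ local maximum.
So the largest local maximum value is h(3) = 161/4.

161/4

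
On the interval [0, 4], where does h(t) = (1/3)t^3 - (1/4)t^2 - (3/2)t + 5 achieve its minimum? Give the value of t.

h'(t) = t^2 - (1/2)t - 3/2, whose only zero in [0, 4] is t = 3/2.
Compare values at every candidate in [0, 4]: h(0) = 5; h(3/2) = 53/16; h(4) = 49/3.
The minimum over the interval is 53/16, attained at t = 3/2.

3/2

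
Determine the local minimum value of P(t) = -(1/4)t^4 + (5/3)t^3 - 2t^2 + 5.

P'(t) = -t^3 + 5t^2 - 4t. Setting P'(t) = 0 gives t ∈ {0, 1, 4}.
Since P''(t) = -3t^2 + 10t - 4, we get P''(0) = -4 < 0 ⇒ local maximum; P''(1) = 3 > 0 ⇒ local minimum; P''(4) = -12 < 0 ⇒ local maximum.
Thus P has its local minimum at t = 1, with value 53/12.

53/12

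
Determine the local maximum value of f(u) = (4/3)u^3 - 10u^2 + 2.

2

f'(u) = 4u^2 - 20u = 0 at u = 0, 5.
Since f''(u) = 8u - 20, we get f''(0) = -20 < 0 ⇒ local maximum; f''(5) = 20 > 0 ⇒ local minimum.
The local maximum is f(0) = 2.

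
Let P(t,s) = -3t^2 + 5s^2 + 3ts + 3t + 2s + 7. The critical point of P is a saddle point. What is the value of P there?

∂P/∂t = -6t + 3s + 3 = 0 and ∂P/∂s = 3t + 10s + 2 = 0, so (t, s) = (8/23, -7/23).
The Hessian has P_{tt} = -6, P_{ss} = 10, P_{ts} = 3, giving D = -69 < 0, so the point is a saddle point.
P(8/23, -7/23) = 166/23.

166/23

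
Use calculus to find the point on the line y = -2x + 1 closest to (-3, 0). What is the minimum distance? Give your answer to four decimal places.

3.1305

Minimize D(x)^2 = (x + 3)^2 + (-2x + 1)^2.
d/dx[D^2] = 2(x + 3) + 2·(-2)·(-2x + 1) = 0 ⇒ x = -1/5.
Then y = 7/5 and the distance is √(49/5) ≈ 3.1305.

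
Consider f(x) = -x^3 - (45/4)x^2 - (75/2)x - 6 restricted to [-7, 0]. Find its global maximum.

f'(x) = -3x^2 - (45/2)x - 75/2, which vanishes at x = -5 and x = -5/2.
Evaluating at the critical points and endpoints: f(-7) = 193/4, f(-5) = 101/4, f(-5/2) = 529/16, f(0) = -6.
The maximum over the interval is 193/4, attained at x = -7.

193/4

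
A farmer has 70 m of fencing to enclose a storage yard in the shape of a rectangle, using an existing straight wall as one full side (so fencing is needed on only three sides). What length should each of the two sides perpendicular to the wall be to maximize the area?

Let the sides perpendicular to the wall have length x and the parallel side y, so 2x + y = 70 and the area is A = xy = x(70 − 2x).
A'(x) = 70 − 4x = 0 gives x = 35/2, and A''(x) = −4 < 0 confirms a maximum.
Then y = 70 − 2·35/2 = 35 and A = 1225/2.

35/2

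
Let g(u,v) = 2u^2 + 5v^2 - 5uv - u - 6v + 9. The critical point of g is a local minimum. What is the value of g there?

∂g/∂u = 4u - 5v - 1 = 0 and ∂g/∂v = -5u + 10v - 6 = 0, so (u, v) = (8/3, 29/15).
The Hessian has g_{uu} = 4, g_{vv} = 10, g_{uv} = -5, giving D = 15 > 0 with g_{uu} > 0, so the point is a local minimum.
g(8/3, 29/15) = 28/15.

28/15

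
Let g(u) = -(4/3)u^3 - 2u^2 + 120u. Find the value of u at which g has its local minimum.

-6

Critical points: g'(u) = -4u^2 - 4u + 120 vanishes at u = -6, 5.
g''(u) = -8u - 4. g''(-6) = 44 > 0 ⇒ local minimum; g''(5) = -44 < 0 ⇒ local maximum.
So the local minimum value is g(-6) = -504.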